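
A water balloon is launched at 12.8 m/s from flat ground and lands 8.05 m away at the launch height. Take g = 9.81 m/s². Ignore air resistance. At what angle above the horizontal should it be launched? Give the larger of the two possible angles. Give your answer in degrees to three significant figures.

75.6°

R = v₀² sin 2θ / g gives sin 2θ = gR/v₀² = 9.81·8.05/12.8² = 0.4820.
2θ = 28.82° or 180° − 28.82° = 151.2°, so θ = 14.41° or 75.59°.
The larger angle is 75.59°.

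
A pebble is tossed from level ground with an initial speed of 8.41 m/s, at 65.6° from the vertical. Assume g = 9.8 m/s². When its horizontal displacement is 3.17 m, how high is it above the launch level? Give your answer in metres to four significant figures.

Components: vₓ = 8.410 sin 65.6° = 7.659 m/s, v_y0 = 8.410 cos 65.6° = 3.474 m/s.
At x = 3.17 m, t = x/vₓ = 3.17/7.659 = 0.4139 s.
Height: y = v_y0 t − ½ g t² = 3.474 × 0.4139 − 4.900 × 0.4139² = 1.438 − 0.8394 = 0.5985 m.

0.5985 m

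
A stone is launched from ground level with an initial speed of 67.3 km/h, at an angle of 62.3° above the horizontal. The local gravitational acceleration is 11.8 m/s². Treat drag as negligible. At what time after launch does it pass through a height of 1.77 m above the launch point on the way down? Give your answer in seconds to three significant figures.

Convert: 67.3 km/h = 67.3/3.6 = 18.69 m/s.
Resolve: vₓ = 18.69 cos 62.3° = 8.690 m/s and v_y0 = 18.69 sin 62.3° = 16.55 m/s.
Set y = v_y0 t − ½ g t² = 1.77: 5.900 t² − 16.55 t + 1.77 = 0.
Quadratic formula: t = (16.55 ± √232.19) / 11.8 = (16.55 ± 15.24) / 11.8 → t = 0.1114 s or 2.694 s.
The descending-branch root is 2.694 s.

2.69 s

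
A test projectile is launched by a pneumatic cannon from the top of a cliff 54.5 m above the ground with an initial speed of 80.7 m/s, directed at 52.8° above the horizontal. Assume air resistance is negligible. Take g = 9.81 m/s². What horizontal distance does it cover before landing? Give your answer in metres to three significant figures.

678 m

Horizontal component vₓ = 80.70 cos 52.8° = 48.79 m/s; vertical v_y0 = 80.70 sin 52.8° = 64.28 m/s.
With up positive and y = 0 at the ground: y(t) = 54.5 + (64.28) t − 4.905 t². Setting y = 0 and taking the positive root: t = [64.28 + √(64.28² + 2·9.81·54.5)] / 9.81 = (64.28 + 72.12) / 9.81 = 13.90 s.
Horizontal distance: R = vₓ t = 48.79 × 13.90 = 678.4 m.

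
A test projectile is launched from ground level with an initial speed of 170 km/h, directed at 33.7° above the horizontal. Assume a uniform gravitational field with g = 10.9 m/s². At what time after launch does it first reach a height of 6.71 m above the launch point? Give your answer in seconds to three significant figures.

0.271 s

Convert: 170 km/h = 170/3.6 = 47.22 m/s.
vₓ = 47.22 cos 33.7° = 39.29 m/s; v_y0 = 47.22 sin 33.7° = 26.20 m/s.
Require v_y0 t − ½ g t² = 6.71, i.e. 5.450 t² − 26.20 t + 6.71 = 0.
Quadratic formula: t = (26.20 ± √540.21) / 10.9 = (26.20 ± 23.24) / 10.9 → t = 0.2714 s or 4.536 s.
The first (ascending) time is 0.2714 s.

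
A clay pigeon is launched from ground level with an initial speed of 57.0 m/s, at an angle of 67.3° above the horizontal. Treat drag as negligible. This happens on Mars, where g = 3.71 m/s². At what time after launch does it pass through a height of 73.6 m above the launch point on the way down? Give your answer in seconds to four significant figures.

Components: vₓ = 57.00 cos 67.3° = 22.00 m/s, v_y0 = 57.00 sin 67.3° = 52.58 m/s.
Height y(t) = 52.58 t − 1.855 t² = 73.6 gives 1.855 t² − 52.58 t + 73.6 = 0.
t = [52.58 ± √(52.58² − 2·3.71·73.6)] / 3.71 = (52.58 ± 47.11) / 3.71, so t = 1.477 s or t = 26.87 s.
The descending-branch root is 26.87 s.

26.87 s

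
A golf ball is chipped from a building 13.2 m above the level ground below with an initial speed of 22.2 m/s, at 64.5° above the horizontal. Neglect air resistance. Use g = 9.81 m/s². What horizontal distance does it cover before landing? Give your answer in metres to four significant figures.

Resolve: vₓ = 22.20 cos 64.5° = 9.557 m/s and v_y0 = 22.20 sin 64.5° = 20.04 m/s.
The projectile lands when y = 13.2 + (20.04) t − ½·9.81·t² = 0. Positive root: t = (20.04 + √(20.04² + 2·9.81·13.2)) / 9.81 = (20.04 + 25.70) / 9.81 = 4.662 s.
Horizontal distance: R = vₓ t = 9.557 × 4.662 = 44.56 m.

44.56 m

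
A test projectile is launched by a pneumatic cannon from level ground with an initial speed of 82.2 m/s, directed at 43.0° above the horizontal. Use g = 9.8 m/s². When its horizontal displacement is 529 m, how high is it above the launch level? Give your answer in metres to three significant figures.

114 m

Horizontal component vₓ = 82.20 cos 43.0° = 60.12 m/s; vertical v_y0 = 82.20 sin 43.0° = 56.06 m/s.
x = vₓ t ⇒ t = 529/60.12 = 8.799 s.
Height: y = v_y0 t − ½ g t² = 56.06 × 8.799 − 4.900 × 8.799² = 493.3 − 379.4 = 113.9 m.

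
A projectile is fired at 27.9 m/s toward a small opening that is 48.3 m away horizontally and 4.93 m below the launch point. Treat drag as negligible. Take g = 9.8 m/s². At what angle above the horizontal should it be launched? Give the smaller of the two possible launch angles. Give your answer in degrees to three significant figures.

Trajectory: y = x tanθ − g x² (1 + tan²θ)/(2v₀²). With x = 48.3, y = −4.93, v₀ = 27.9, g = 9.80:
14.69 tan²θ − 48.3 tanθ + (9.755) = 0.
tanθ = [48.3 ± √(48.3² − 4 × 14.69 × (9.755))] / (2 × 14.69) = (48.3 ± 41.95) / 29.37, giving tanθ = 0.2162 or 3.073.
θ = 12.20° or 71.97°; the smaller is 12.20°.

12.2°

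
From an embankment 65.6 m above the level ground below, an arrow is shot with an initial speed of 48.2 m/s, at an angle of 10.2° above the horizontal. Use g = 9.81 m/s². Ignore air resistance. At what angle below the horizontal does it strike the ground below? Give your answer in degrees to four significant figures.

37.86°

Horizontal component vₓ = 48.20 cos 10.2° = 47.44 m/s; vertical v_y0 = 48.20 sin 10.2° = 8.535 m/s.
The projectile lands when y = 65.6 + (8.535) t − ½·9.81·t² = 0. Positive root: t = (8.535 + √(8.535² + 2·9.81·65.6)) / 9.81 = (8.535 + 36.88) / 9.81 = 4.629 s.
At impact: v_y = v_y0 − g t = −36.88 m/s; vₓ = 47.44 m/s.
Angle below horizontal: arctan(|v_y|/vₓ) = arctan(36.88/47.44) = 37.86°.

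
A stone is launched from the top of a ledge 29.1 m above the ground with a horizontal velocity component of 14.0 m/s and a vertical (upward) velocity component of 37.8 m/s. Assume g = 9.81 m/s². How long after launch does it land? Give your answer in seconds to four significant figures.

8.412 s

With up positive and y = 0 at the ground: y(t) = 29.1 + (37.80) t − 4.905 t². Setting y = 0 and taking the positive root: t = [37.80 + √(37.80² + 2·9.81·29.1)] / 9.81 = (37.80 + 44.72) / 9.81 = 8.412 s.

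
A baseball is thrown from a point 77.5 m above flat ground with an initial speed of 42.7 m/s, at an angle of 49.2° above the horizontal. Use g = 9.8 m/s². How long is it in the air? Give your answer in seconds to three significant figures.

8.47 s

Horizontal component vₓ = 42.70 cos 49.2° = 27.90 m/s; vertical v_y0 = 42.70 sin 49.2° = 32.32 m/s.
With up positive and y = 0 at the ground: y(t) = 77.5 + (32.32) t − 4.900 t². Setting y = 0 and taking the positive root: t = [32.32 + √(32.32² + 2·9.80·77.5)] / 9.80 = (32.32 + 50.63) / 9.80 = 8.465 s.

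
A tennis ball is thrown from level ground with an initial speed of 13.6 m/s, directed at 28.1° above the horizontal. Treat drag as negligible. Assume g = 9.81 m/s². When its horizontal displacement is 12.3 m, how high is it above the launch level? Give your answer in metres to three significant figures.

1.41 m

Components: vₓ = 13.60 cos 28.1° = 12.00 m/s, v_y0 = 13.60 sin 28.1° = 6.406 m/s.
Time to reach x = 12.3 m: t = x/vₓ = 12.3/12.00 = 1.025 s.
Height: y = v_y0 t − ½ g t² = 6.406 × 1.025 − 4.905 × 1.025² = 6.568 − 5.156 = 1.412 m.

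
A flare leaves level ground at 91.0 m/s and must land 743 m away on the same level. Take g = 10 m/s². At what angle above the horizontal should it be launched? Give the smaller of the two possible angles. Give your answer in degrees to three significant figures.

31.9°

R = v₀² sin 2θ / g gives sin 2θ = gR/v₀² = 10.0·743/91.0² = 0.8972.
2θ = 63.80° or 180° − 63.80° = 116.2°, so θ = 31.90° or 58.10°.
The smaller angle is 31.90°.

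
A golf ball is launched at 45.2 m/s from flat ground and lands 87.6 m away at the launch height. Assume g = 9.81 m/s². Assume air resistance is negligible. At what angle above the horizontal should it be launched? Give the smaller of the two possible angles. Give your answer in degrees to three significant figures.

Level-ground range R = v₀² sin(2θ)/g ⇒ sin(2θ) = gR/v₀² = 9.81 × 87.6 / 45.2² = 0.4206.
2θ = 24.87° or 180° − 24.87° = 155.1°, so θ = 12.44° or 77.56°.
The smaller angle is 12.44°.

12.4°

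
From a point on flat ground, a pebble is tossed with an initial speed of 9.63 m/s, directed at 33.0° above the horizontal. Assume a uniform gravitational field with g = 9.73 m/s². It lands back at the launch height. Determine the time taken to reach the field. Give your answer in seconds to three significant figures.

Resolve: vₓ = 9.630 cos 33.0° = 8.076 m/s and v_y0 = 9.630 sin 33.0° = 5.245 m/s.
Time of flight on level ground: T = 2 v_y0 / g = 2 × 5.245 / 9.73 = 1.078 s.

1.08 s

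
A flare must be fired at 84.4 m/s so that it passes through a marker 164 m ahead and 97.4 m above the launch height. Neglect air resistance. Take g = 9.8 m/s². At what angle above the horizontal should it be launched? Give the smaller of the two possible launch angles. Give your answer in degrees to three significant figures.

37.8°

Trajectory: y = x tanθ − g x² (1 + tan²θ)/(2v₀²). With x = 164, y = 97.4, v₀ = 84.4, g = 9.80:
18.50 tan²θ − 164 tanθ + (115.9) = 0.
tanθ = [164 ± √(164² − 4 × 18.50 × (115.9))] / (2 × 18.50) = (164 ± 135.3) / 37.00, giving tanθ = 0.7744 or 8.090.
θ = 37.75° or 82.95°; the smaller is 37.75°.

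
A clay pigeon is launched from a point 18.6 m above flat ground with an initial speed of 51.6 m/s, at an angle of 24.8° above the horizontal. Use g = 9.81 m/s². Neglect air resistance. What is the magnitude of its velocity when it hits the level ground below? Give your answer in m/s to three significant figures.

55.0 m/s

Components: vₓ = 51.60 cos 24.8° = 46.84 m/s, v_y0 = 51.60 sin 24.8° = 21.64 m/s.
The projectile lands when y = 18.6 + (21.64) t − ½·9.81·t² = 0. Positive root: t = (21.64 + √(21.64² + 2·9.81·18.6)) / 9.81 = (21.64 + 28.87) / 9.81 = 5.149 s.
Vertical velocity at impact: v_y = v_y0 − g t = 21.64 − 9.81 × 5.149 = −28.87 m/s.
Speed: |v| = √(vₓ² + v_y²) = √(46.84² + 28.87²) = 55.02 m/s.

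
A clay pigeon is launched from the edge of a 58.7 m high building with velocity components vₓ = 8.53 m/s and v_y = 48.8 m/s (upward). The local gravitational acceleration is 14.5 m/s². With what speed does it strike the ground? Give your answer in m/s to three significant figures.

Vertical motion (up positive, ground at y = 0): 7.250 t² − (48.80) t − 58.7 = 0, so t = (48.80 + √(48.80² + 2·14.5·58.7)) / 14.5 = (48.80 + 63.90) / 14.5 = 7.773 s.
Vertical velocity at impact: v_y = v_y0 − g t = 48.80 − 14.5 × 7.773 = −63.90 m/s.
Speed: |v| = √(vₓ² + v_y²) = √(8.530² + 63.90²) = 64.47 m/s.

64.5 m/s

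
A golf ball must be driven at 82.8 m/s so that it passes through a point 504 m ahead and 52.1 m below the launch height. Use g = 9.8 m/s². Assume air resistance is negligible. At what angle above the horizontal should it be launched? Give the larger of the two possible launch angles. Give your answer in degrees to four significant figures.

Trajectory: y = x tanθ − g x² (1 + tan²θ)/(2v₀²). With x = 504, y = −52.1, v₀ = 82.8, g = 9.80:
181.6 tan²θ − 504 tanθ + (129.5) = 0.
tanθ = [504 ± √(504² − 4 × 181.6 × (129.5))] / (2 × 181.6) = (504 ± 400.0) / 363.1, giving tanθ = 0.2864 or 2.490.
θ = 15.98° or 68.12°; the larger is 68.12°.

68.12°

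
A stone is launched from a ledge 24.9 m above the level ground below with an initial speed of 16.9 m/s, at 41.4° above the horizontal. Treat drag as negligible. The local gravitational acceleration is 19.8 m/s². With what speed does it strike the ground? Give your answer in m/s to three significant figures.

35.7 m/s

Resolve: vₓ = 16.90 cos 41.4° = 12.68 m/s and v_y0 = 16.90 sin 41.4° = 11.18 m/s.
With up positive and y = 0 at the ground: y(t) = 24.9 + (11.18) t − 9.900 t². Setting y = 0 and taking the positive root: t = [11.18 + √(11.18² + 2·19.8·24.9)] / 19.8 = (11.18 + 33.33) / 19.8 = 2.248 s.
Vertical velocity at impact: v_y = v_y0 − g t = 11.18 − 19.8 × 2.248 = −33.33 m/s.
Speed: |v| = √(vₓ² + v_y²) = √(12.68² + 33.33²) = 35.66 m/s.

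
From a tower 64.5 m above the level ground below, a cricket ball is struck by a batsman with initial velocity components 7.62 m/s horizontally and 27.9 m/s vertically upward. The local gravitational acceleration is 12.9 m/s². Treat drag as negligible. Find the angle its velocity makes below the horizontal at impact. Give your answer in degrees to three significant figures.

The projectile lands when y = 64.5 + (27.90) t − ½·12.9·t² = 0. Positive root: t = (27.90 + √(27.90² + 2·12.9·64.5)) / 12.9 = (27.90 + 49.42) / 12.9 = 5.994 s.
At impact: v_y = v_y0 − g t = −49.42 m/s; vₓ = 7.620 m/s.
Angle below horizontal: arctan(|v_y|/vₓ) = arctan(49.42/7.620) = 81.23°.

81.2°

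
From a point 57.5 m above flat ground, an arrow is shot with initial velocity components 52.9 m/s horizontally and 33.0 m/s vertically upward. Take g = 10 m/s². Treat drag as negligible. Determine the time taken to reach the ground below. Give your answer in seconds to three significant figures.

With up positive and y = 0 at the ground: y(t) = 57.5 + (33.00) t − 5.000 t². Setting y = 0 and taking the positive root: t = [33.00 + √(33.00² + 2·10.0·57.5)] / 10.0 = (33.00 + 47.32) / 10.0 = 8.032 s.

8.03 s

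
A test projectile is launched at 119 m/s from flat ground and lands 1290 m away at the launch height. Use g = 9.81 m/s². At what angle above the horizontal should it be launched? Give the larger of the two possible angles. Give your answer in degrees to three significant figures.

From R = (v₀²/g) sin 2θ: sin 2θ = 9.81 × 1290 / 14161 = 0.8936.
2θ = 63.33° or 180° − 63.33° = 116.7°, so θ = 31.67° or 58.33°.
The larger angle is 58.33°.

58.3°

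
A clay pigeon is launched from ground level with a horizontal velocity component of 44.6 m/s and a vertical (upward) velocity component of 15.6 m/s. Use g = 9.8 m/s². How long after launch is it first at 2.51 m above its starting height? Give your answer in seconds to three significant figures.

0.170 s

Require v_y0 t − ½ g t² = 2.51, i.e. 4.900 t² − 15.60 t + 2.51 = 0.
t = [15.60 ± √(15.60² − 2·9.80·2.51)] / 9.80 = (15.60 ± 13.93) / 9.80, so t = 0.1700 s or t = 3.014 s.
The first (ascending) time is 0.1700 s.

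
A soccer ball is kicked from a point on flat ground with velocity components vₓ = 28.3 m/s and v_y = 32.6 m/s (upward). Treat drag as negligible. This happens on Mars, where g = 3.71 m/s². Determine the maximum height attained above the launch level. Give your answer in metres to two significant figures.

Maximum height: H = v_y0² / (2g) = 32.60² / (2 × 3.71) = 143.2 m.

140 m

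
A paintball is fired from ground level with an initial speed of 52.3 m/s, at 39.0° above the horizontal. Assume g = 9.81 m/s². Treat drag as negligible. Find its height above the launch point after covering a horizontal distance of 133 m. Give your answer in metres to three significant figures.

55.2 m

vₓ = 52.30 cos 39.0° = 40.64 m/s; v_y0 = 52.30 sin 39.0° = 32.91 m/s.
Time to reach x = 133 m: t = x/vₓ = 133/40.64 = 3.272 s.
Height: y = v_y0 t − ½ g t² = 32.91 × 3.272 − 4.905 × 3.272² = 107.7 − 52.52 = 55.18 m.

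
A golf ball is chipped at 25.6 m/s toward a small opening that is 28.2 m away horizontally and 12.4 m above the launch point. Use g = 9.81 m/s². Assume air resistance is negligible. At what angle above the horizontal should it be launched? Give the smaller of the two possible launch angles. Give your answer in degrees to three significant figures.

37.9°

Trajectory: y = x tanθ − g x² (1 + tan²θ)/(2v₀²). With x = 28.2, y = 12.4, v₀ = 25.6, g = 9.81:
5.952 tan²θ − 28.2 tanθ + (18.35) = 0.
tanθ = [28.2 ± √(28.2² − 4 × 5.952 × (18.35))] / (2 × 5.952) = (28.2 ± 18.93) / 11.90, giving tanθ = 0.7788 or 3.959.
θ = 37.91° or 75.82°; the smaller is 37.91°.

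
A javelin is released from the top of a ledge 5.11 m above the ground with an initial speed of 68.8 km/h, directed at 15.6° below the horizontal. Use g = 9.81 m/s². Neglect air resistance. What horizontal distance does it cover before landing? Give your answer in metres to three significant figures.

Convert: 68.8 km/h = 68.8/3.6 = 19.11 m/s.
Resolve: vₓ = 19.11 cos 15.6° = 18.41 m/s and v_y0 = −5.139 m/s (downward).
With up positive and y = 0 at the ground: y(t) = 5.11 + (−5.139) t − 4.905 t². Setting y = 0 and taking the positive root: t = [−5.139 + √(5.139² + 2·9.81·5.11)] / 9.81 = (−5.139 + 11.25) / 9.81 = 0.6234 s.
Horizontal distance: R = vₓ t = 18.41 × 0.6234 = 11.47 m.

11.5 m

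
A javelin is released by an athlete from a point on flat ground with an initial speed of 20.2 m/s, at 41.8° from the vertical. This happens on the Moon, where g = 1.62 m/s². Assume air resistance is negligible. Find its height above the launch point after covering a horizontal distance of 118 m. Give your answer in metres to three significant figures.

Horizontal component vₓ = 20.20 sin 41.8° = 13.46 m/s; vertical v_y0 = 20.20 cos 41.8° = 15.06 m/s.
x = vₓ t ⇒ t = 118/13.46 = 8.764 s.
Height: y = v_y0 t − ½ g t² = 15.06 × 8.764 − 0.8100 × 8.764² = 132.0 − 62.22 = 69.76 m.

69.8 m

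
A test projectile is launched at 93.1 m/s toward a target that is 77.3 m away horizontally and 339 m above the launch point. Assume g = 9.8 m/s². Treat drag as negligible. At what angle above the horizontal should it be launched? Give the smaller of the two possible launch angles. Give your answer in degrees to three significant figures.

Trajectory: y = x tanθ − g x² (1 + tan²θ)/(2v₀²). With x = 77.3, y = 339, v₀ = 93.1, g = 9.80:
3.378 tan²θ − 77.3 tanθ + (342.4) = 0.
tanθ = [77.3 ± √(77.3² − 4 × 3.378 × (342.4))] / (2 × 3.378) = (77.3 ± 36.73) / 6.756, giving tanθ = 6.005 or 16.88.
θ = 80.55° or 86.61°; the smaller is 80.55°.

80.5°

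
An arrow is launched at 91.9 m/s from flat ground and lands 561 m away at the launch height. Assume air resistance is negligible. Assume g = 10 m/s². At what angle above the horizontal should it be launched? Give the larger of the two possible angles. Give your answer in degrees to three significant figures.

69.2°

R = v₀² sin 2θ / g gives sin 2θ = gR/v₀² = 10.0·561/91.9² = 0.6643.
2θ = 41.62° or 180° − 41.62° = 138.4°, so θ = 20.81° or 69.19°.
The larger angle is 69.19°.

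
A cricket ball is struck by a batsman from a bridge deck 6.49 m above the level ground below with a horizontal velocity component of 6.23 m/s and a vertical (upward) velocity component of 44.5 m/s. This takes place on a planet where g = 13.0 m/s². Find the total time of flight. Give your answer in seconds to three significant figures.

6.99 s

The projectile lands when y = 6.49 + (44.50) t − ½·13.0·t² = 0. Positive root: t = (44.50 + √(44.50² + 2·13.0·6.49)) / 13.0 = (44.50 + 46.36) / 13.0 = 6.989 s.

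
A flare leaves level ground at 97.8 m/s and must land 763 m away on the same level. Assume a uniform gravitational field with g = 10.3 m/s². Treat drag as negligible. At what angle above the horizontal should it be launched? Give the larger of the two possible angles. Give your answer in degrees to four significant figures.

62.38°

From R = (v₀²/g) sin 2θ: sin 2θ = 10.3 × 763 / 9564.8 = 0.8216.
2θ = 55.25° or 180° − 55.25° = 124.8°, so θ = 27.62° or 62.38°.
The larger angle is 62.38°.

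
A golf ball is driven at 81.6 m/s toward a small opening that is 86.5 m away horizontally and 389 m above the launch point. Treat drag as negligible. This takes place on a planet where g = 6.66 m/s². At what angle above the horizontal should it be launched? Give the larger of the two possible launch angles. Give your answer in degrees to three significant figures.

Trajectory: y = x tanθ − g x² (1 + tan²θ)/(2v₀²). With x = 86.5, y = 389, v₀ = 81.6, g = 6.66:
3.742 tan²θ − 86.5 tanθ + (392.7) = 0.
tanθ = [86.5 ± √(86.5² − 4 × 3.742 × (392.7))] / (2 × 3.742) = (86.5 ± 40.05) / 7.484, giving tanθ = 6.207 or 16.91.
θ = 80.85° or 86.62°; the larger is 86.62°.

86.6°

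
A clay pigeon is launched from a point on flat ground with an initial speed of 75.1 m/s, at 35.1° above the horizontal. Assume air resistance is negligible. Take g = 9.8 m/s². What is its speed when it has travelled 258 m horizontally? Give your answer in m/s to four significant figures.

Horizontal component vₓ = 75.10 cos 35.1° = 61.44 m/s; vertical v_y0 = 75.10 sin 35.1° = 43.18 m/s.
Time to reach x = 258 m: t = x/vₓ = 258/61.44 = 4.199 s.
Vertical velocity there: v_y = v_y0 − g t = 43.18 − 9.80 × 4.199 = 2.033 m/s.
Speed: √(vₓ² + v_y²) = √(61.44² + 2.033²) = 61.48 m/s.

61.48 m/s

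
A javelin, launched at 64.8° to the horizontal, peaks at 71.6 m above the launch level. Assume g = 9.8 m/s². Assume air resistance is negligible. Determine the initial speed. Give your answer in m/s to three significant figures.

41.4 m/s

At the peak v_y = 0, so v_y0 = √(2gH) = √(2 × 9.80 × 71.6) = 37.46 m/s.
v_y0 = v₀ sin θ ⇒ v₀ = 37.46 / sin 64.8° = 41.40 m/s.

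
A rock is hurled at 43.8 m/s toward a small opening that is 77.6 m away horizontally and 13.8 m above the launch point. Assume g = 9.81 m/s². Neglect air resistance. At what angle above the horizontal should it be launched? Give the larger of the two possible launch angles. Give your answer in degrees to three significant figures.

77.8°

Trajectory: y = x tanθ − g x² (1 + tan²θ)/(2v₀²). With x = 77.6, y = 13.8, v₀ = 43.8, g = 9.81:
15.40 tan²θ − 77.6 tanθ + (29.20) = 0.
tanθ = [77.6 ± √(77.6² − 4 × 15.40 × (29.20))] / (2 × 15.40) = (77.6 ± 64.99) / 30.79, giving tanθ = 0.4095 or 4.631.
θ = 22.27° or 77.81°; the larger is 77.81°.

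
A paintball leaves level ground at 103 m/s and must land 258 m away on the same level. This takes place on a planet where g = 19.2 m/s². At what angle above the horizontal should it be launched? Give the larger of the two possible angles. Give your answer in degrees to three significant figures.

From R = (v₀²/g) sin 2θ: sin 2θ = 19.2 × 258 / 10609 = 0.4669.
2θ = 27.83° or 180° − 27.83° = 152.2°, so θ = 13.92° or 76.08°.
The larger angle is 76.08°.

76.1°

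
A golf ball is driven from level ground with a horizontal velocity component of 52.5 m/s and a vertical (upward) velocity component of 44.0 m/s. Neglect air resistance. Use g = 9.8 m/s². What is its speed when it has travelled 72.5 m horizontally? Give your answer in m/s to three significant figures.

Time to reach x = 72.5 m: t = x/vₓ = 72.5/52.50 = 1.381 s.
Vertical velocity there: v_y = v_y0 − g t = 44.00 − 9.80 × 1.381 = 30.47 m/s.
Speed: √(vₓ² + v_y²) = √(52.50² + 30.47²) = 60.70 m/s.

60.7 m/s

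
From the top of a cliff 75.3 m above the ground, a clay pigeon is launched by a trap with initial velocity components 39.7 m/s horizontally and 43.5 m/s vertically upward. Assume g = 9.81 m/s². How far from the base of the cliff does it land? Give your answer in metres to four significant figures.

The projectile lands when y = 75.3 + (43.50) t − ½·9.81·t² = 0. Positive root: t = (43.50 + √(43.50² + 2·9.81·75.3)) / 9.81 = (43.50 + 58.05) / 9.81 = 10.35 s.
Horizontal distance: R = vₓ t = 39.70 × 10.35 = 411.0 m.

411.0 m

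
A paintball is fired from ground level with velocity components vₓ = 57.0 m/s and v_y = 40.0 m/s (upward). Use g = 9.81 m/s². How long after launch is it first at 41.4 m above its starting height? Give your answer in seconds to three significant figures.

1.22 s

Require v_y0 t − ½ g t² = 41.4, i.e. 4.905 t² − 40.00 t + 41.4 = 0.
Quadratic formula: t = (40.00 ± √787.73) / 9.81 = (40.00 ± 28.07) / 9.81 → t = 1.216 s or 6.938 s.
The first (ascending) time is 1.216 s.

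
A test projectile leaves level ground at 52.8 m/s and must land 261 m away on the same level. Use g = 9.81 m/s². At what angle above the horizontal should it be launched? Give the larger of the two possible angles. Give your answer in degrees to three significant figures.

56.7°

R = v₀² sin 2θ / g gives sin 2θ = gR/v₀² = 9.81·261/52.8² = 0.9184.
2θ = 66.70° or 180° − 66.70° = 113.3°, so θ = 33.35° or 56.65°.
The larger angle is 56.65°.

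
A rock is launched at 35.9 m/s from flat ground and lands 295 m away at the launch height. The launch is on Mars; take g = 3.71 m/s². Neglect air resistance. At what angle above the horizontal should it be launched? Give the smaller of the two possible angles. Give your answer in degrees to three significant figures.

29.1°

R = v₀² sin 2θ / g gives sin 2θ = gR/v₀² = 3.71·295/35.9² = 0.8492.
2θ = 58.12° or 180° − 58.12° = 121.9°, so θ = 29.06° or 60.94°.
The smaller angle is 29.06°.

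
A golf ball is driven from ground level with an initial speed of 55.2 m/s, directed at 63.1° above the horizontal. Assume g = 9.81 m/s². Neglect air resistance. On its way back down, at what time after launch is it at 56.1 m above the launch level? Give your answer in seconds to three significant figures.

Resolve: vₓ = 55.20 cos 63.1° = 24.97 m/s and v_y0 = 55.20 sin 63.1° = 49.23 m/s.
Height y(t) = 49.23 t − 4.905 t² = 56.1 gives 4.905 t² − 49.23 t + 56.1 = 0.
t = [49.23 ± √(49.23² − 2·9.81·56.1)] / 9.81 = (49.23 ± 36.37) / 9.81, so t = 1.311 s or t = 8.725 s.
The descending-branch root is 8.725 s.

8.73 s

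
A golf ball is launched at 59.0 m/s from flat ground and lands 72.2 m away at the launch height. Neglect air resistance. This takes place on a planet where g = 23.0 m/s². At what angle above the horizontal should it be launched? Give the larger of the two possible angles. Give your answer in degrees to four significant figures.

From R = (v₀²/g) sin 2θ: sin 2θ = 23.0 × 72.2 / 3481.0 = 0.4770.
2θ = 28.49° or 180° − 28.49° = 151.5°, so θ = 14.25° or 75.75°.
The larger angle is 75.75°.

75.75°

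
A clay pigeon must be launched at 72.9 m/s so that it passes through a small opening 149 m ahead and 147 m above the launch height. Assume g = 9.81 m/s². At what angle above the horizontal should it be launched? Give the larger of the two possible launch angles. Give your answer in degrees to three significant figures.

Trajectory: y = x tanθ − g x² (1 + tan²θ)/(2v₀²). With x = 149, y = 147, v₀ = 72.9, g = 9.81:
20.49 tan²θ − 149 tanθ + (167.5) = 0.
tanθ = [149 ± √(149² − 4 × 20.49 × (167.5))] / (2 × 20.49) = (149 ± 92.05) / 40.98, giving tanθ = 1.390 or 5.882.
θ = 54.26° or 80.35°; the larger is 80.35°.

80.4°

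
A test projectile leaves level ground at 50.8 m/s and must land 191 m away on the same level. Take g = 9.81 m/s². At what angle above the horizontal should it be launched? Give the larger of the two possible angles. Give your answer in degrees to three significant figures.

Level-ground range R = v₀² sin(2θ)/g ⇒ sin(2θ) = gR/v₀² = 9.81 × 191 / 50.8² = 0.7261.
2θ = 46.56° or 180° − 46.56° = 133.4°, so θ = 23.28° or 66.72°.
The larger angle is 66.72°.

66.7°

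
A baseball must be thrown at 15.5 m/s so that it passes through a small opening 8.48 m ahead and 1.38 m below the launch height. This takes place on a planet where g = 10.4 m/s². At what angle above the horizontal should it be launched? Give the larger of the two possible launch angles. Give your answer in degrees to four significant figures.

Trajectory: y = x tanθ − g x² (1 + tan²θ)/(2v₀²). With x = 8.48, y = −1.38, v₀ = 15.5, g = 10.4:
1.556 tan²θ − 8.48 tanθ + (0.1764) = 0.
tanθ = [8.48 ± √(8.48² − 4 × 1.556 × (0.1764))] / (2 × 1.556) = (8.48 ± 8.415) / 3.113, giving tanθ = 0.02089 or 5.427.
θ = 1.197° or 79.56°; the larger is 79.56°.

79.56°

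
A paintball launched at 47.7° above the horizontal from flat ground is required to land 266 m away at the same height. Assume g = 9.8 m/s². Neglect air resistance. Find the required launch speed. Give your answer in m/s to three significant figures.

From R = (v₀² / g) sin 2θ: v₀ = √(gR / sin 2θ).
v₀ = √(9.80 × 266 / sin 95.40°) = √(2607 / 0.9956) = √2618.4 = 51.17 m/s.

51.2 m/s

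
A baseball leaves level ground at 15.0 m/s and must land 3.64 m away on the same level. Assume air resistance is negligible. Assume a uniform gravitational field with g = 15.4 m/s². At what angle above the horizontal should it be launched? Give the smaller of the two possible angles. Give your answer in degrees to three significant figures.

7.21°

From R = (v₀²/g) sin 2θ: sin 2θ = 15.4 × 3.64 / 225.00 = 0.2491.
2θ = 14.43° or 180° − 14.43° = 165.6°, so θ = 7.213° or 82.79°.
The smaller angle is 7.213°.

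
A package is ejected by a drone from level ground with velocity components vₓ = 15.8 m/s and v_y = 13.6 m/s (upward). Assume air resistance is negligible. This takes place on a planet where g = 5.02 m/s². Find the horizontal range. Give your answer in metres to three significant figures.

Flight time T = 2 v_y0 / g = 5.418 s.
Range: R = vₓ T = 15.80 × 5.418 = 85.61 m.

85.6 m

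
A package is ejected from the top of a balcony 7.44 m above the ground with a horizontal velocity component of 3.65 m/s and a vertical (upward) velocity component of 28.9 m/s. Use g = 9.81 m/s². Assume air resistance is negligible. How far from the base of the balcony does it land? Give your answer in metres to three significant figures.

With up positive and y = 0 at the ground: y(t) = 7.44 + (28.90) t − 4.905 t². Setting y = 0 and taking the positive root: t = [28.90 + √(28.90² + 2·9.81·7.44)] / 9.81 = (28.90 + 31.32) / 9.81 = 6.139 s.
Horizontal distance: R = vₓ t = 3.650 × 6.139 = 22.41 m.

22.4 m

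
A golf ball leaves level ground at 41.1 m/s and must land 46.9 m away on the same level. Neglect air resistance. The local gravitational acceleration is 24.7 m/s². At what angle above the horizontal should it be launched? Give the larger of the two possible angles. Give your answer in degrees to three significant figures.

Level-ground range R = v₀² sin(2θ)/g ⇒ sin(2θ) = gR/v₀² = 24.7 × 46.9 / 41.1² = 0.6858.
2θ = 43.30° or 180° − 43.30° = 136.7°, so θ = 21.65° or 68.35°.
The larger angle is 68.35°.

68.4°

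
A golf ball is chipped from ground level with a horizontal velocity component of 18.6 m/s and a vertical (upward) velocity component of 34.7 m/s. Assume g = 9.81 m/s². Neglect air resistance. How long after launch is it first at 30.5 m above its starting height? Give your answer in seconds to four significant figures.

Height y(t) = 34.70 t − 4.905 t² = 30.5 gives 4.905 t² − 34.70 t + 30.5 = 0.
t = [34.70 ± √(34.70² − 2·9.81·30.5)] / 9.81 = (34.70 ± 24.61) / 9.81, so t = 1.028 s or t = 6.046 s.
The first (ascending) time is 1.028 s.

1.028 s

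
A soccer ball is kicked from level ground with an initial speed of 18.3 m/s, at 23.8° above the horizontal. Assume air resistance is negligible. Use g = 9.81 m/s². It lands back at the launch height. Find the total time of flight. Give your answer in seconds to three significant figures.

vₓ = 18.30 cos 23.8° = 16.74 m/s; v_y0 = 18.30 sin 23.8° = 7.385 m/s.
Time of flight on level ground: T = 2 v_y0 / g = 2 × 7.385 / 9.81 = 1.506 s.

1.51 s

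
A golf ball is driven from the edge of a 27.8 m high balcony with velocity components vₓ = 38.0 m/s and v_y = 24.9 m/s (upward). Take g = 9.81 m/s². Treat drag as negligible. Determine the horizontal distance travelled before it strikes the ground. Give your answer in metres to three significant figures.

229 m

Vertical motion (up positive, ground at y = 0): 4.905 t² − (24.90) t − 27.8 = 0, so t = (24.90 + √(24.90² + 2·9.81·27.8)) / 9.81 = (24.90 + 34.14) / 9.81 = 6.018 s.
Horizontal distance: R = vₓ t = 38.00 × 6.018 = 228.7 m.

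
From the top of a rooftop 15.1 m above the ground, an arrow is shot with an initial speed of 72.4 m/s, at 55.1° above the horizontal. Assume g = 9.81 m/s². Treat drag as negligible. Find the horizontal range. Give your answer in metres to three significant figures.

Horizontal component vₓ = 72.40 cos 55.1° = 41.42 m/s; vertical v_y0 = 72.40 sin 55.1° = 59.38 m/s.
Vertical motion (up positive, ground at y = 0): 4.905 t² − (59.38) t − 15.1 = 0, so t = (59.38 + √(59.38² + 2·9.81·15.1)) / 9.81 = (59.38 + 61.82) / 9.81 = 12.35 s.
Horizontal distance: R = vₓ t = 41.42 × 12.35 = 511.8 m.

512 m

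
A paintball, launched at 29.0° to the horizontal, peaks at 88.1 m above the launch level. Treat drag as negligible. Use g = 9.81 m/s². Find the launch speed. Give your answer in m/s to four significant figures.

At the peak v_y = 0, so v_y0 = √(2gH) = √(2 × 9.81 × 88.1) = 41.58 m/s.
v_y0 = v₀ sin θ ⇒ v₀ = 41.58 / sin 29.0° = 85.76 m/s.

85.76 m/s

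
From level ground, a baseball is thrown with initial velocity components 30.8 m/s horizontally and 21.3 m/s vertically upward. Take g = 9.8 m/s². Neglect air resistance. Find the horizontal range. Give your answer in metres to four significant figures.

Time aloft: T = 2 v_y0 / g = 2 × 21.30 / 9.80 = 4.347 s.
Range: R = vₓ T = 30.80 × 4.347 = 133.9 m.

133.9 m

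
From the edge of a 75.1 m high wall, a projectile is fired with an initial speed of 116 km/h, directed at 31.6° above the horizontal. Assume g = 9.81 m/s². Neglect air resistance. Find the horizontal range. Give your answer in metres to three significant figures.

165 m

Convert: 116 km/h = 116/3.6 = 32.22 m/s.
vₓ = 32.22 cos 31.6° = 27.44 m/s; v_y0 = 32.22 sin 31.6° = 16.88 m/s.
With up positive and y = 0 at the ground: y(t) = 75.1 + (16.88) t − 4.905 t². Setting y = 0 and taking the positive root: t = [16.88 + √(16.88² + 2·9.81·75.1)] / 9.81 = (16.88 + 41.93) / 9.81 = 5.996 s.
Horizontal distance: R = vₓ t = 27.44 × 5.996 = 164.6 m.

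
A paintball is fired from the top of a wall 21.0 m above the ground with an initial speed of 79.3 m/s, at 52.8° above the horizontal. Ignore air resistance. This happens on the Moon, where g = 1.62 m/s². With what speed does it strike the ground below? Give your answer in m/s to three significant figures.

79.7 m/s

Horizontal component vₓ = 79.30 cos 52.8° = 47.94 m/s; vertical v_y0 = 79.30 sin 52.8° = 63.16 m/s.
With up positive and y = 0 at the ground: y(t) = 21.0 + (63.16) t − 0.8100 t². Setting y = 0 and taking the positive root: t = [63.16 + √(63.16² + 2·1.62·21.0)] / 1.62 = (63.16 + 63.70) / 1.62 = 78.31 s.
Vertical velocity at impact: v_y = v_y0 − g t = 63.16 − 1.62 × 78.31 = −63.70 m/s.
Speed: |v| = √(vₓ² + v_y²) = √(47.94² + 63.70²) = 79.73 m/s.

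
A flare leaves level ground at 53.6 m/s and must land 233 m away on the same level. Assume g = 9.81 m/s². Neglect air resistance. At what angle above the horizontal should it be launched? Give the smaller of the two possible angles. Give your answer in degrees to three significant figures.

R = v₀² sin 2θ / g gives sin 2θ = gR/v₀² = 9.81·233/53.6² = 0.7956.
2θ = 52.71° or 180° − 52.71° = 127.3°, so θ = 26.36° or 63.64°.
The smaller angle is 26.36°.

26.4°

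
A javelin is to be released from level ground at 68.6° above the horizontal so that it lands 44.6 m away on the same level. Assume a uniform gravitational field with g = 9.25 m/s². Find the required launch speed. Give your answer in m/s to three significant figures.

24.6 m/s

On level ground R = v₀² sin 2θ / g ⇒ v₀ = √(gR / sin 2θ).
v₀ = √(9.25 × 44.6 / sin 137.2°) = √(412.6 / 0.6794) = √607.19 = 24.64 m/s.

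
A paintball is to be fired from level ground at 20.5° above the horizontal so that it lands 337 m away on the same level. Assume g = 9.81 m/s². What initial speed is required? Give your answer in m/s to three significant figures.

71.0 m/s

From R = (v₀² / g) sin 2θ: v₀ = √(gR / sin 2θ).
v₀ = √(9.81 × 337 / sin 41.00°) = √(3306 / 0.6561) = √5039.1 = 70.99 m/s.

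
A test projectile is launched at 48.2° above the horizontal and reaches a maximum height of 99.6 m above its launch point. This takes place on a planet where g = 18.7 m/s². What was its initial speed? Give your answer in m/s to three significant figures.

81.9 m/s

At the peak v_y = 0, so v_y0 = √(2gH) = √(2 × 18.7 × 99.6) = 61.03 m/s.
v_y0 = v₀ sin θ ⇒ v₀ = 61.03 / sin 48.2° = 81.87 m/s.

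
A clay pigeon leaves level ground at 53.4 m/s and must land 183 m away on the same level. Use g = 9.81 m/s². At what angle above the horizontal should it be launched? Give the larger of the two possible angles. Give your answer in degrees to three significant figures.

From R = (v₀²/g) sin 2θ: sin 2θ = 9.81 × 183 / 2851.6 = 0.6296.
2θ = 39.02° or 180° − 39.02° = 141.0°, so θ = 19.51° or 70.49°.
The larger angle is 70.49°.

70.5°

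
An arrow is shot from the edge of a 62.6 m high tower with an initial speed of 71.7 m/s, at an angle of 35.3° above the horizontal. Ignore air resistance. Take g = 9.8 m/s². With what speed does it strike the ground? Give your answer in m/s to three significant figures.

Horizontal component vₓ = 71.70 cos 35.3° = 58.52 m/s; vertical v_y0 = 71.70 sin 35.3° = 41.43 m/s.
The projectile lands when y = 62.6 + (41.43) t − ½·9.80·t² = 0. Positive root: t = (41.43 + √(41.43² + 2·9.80·62.6)) / 9.80 = (41.43 + 54.25) / 9.80 = 9.764 s.
Vertical velocity at impact: v_y = v_y0 − g t = 41.43 − 9.80 × 9.764 = −54.25 m/s.
Speed: |v| = √(vₓ² + v_y²) = √(58.52² + 54.25²) = 79.80 m/s.

79.8 m/s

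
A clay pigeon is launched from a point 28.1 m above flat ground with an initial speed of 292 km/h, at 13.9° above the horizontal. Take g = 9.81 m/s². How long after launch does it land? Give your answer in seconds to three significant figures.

5.10 s

Convert: 292 km/h = 292/3.6 = 81.11 m/s.
Resolve: vₓ = 81.11 cos 13.9° = 78.74 m/s and v_y0 = 81.11 sin 13.9° = 19.49 m/s.
With up positive and y = 0 at the ground: y(t) = 28.1 + (19.49) t − 4.905 t². Setting y = 0 and taking the positive root: t = [19.49 + √(19.49² + 2·9.81·28.1)] / 9.81 = (19.49 + 30.51) / 9.81 = 5.097 s.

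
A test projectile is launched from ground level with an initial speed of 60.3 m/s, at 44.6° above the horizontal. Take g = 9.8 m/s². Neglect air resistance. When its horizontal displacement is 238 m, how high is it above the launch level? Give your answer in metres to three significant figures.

Components: vₓ = 60.30 cos 44.6° = 42.94 m/s, v_y0 = 60.30 sin 44.6° = 42.34 m/s.
x = vₓ t ⇒ t = 238/42.94 = 5.543 s.
Height: y = v_y0 t − ½ g t² = 42.34 × 5.543 − 4.900 × 5.543² = 234.7 − 150.6 = 84.14 m.

84.1 m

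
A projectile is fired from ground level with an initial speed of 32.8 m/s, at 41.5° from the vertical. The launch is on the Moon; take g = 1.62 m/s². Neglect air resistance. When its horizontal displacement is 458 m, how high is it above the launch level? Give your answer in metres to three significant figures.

vₓ = 32.80 sin 41.5° = 21.73 m/s; v_y0 = 32.80 cos 41.5° = 24.57 m/s.
At x = 458 m, t = x/vₓ = 458/21.73 = 21.07 s.
Height: y = v_y0 t − ½ g t² = 24.57 × 21.07 − 0.8100 × 21.07² = 517.7 − 359.7 = 158.0 m.

158 m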